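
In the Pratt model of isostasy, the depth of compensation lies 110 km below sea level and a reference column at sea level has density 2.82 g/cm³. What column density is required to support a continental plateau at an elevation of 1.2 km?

2.79 g/cm³

Pratt balance: ρ_ref D = ρ (D + h).
ρ = ρ_ref D/(D + h) = 2.82 × 110 km/(110 km + 1.2 km) = 2.79 g/cm³.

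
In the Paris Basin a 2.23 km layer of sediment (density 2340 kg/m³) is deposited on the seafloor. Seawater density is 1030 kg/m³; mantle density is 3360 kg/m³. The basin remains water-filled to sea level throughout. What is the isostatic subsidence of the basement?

1.25 km

Submarine loading: the sediment displaces seawater, and the subsidence is in turn flooded, so s (ρ_m − ρ_w) = t (ρ_sed − ρ_w).
s = 2.23 km × (2340 − 1030) / (3360 − 1030) = 1.25 km.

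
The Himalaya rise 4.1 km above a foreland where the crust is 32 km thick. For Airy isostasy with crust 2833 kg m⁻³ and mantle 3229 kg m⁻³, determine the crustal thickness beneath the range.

65.4 km

Root depth r = h ρ_c / (ρ_m − ρ_c) = 4.1 km × 2833 / 396 = 29.33 km.
Total thickness = T + h + r = 32 km + 4.1 km + 29.33 km = 65.4 km.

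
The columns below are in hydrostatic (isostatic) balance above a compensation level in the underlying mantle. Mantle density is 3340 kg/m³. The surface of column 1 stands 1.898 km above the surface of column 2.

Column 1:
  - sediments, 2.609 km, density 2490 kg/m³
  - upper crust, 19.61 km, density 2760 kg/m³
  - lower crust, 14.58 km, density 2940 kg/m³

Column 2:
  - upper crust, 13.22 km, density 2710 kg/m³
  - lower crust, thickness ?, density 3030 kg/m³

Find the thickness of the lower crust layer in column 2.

15.3 km

Take the compensation level at the base of the deeper column (depth z_c below the surface of column 1) and equate Σ ρ_i t_i down to z_c; mantle fills any gap and the z_c terms cancel.
Column 1: 2.609×2490 + 19.61×2760 + 14.58×2940 + (z_c − 36.799)×3340
Column 2: 1.898×0 + 13.22×2710 + x×3030 + (z_c − 1.898 − 13.22 − x)×3340
The z_c×3340 term appears on both sides and cancels. Collect the known terms of each column as K = Σ(ρt)_known − 3340 × (depth of known layers): K_1 = 103485.21 − 3340×36.799 = −19423.45; K_2 = 35826.2 − 3340×(1.898 + 13.22) = −14667.92.
Balance: K_1 = K_2 − x×(3340 − 3030), so x = (K_2 − K_1)/(3340 − 3030) = 4755.53/310 = 15.3 km.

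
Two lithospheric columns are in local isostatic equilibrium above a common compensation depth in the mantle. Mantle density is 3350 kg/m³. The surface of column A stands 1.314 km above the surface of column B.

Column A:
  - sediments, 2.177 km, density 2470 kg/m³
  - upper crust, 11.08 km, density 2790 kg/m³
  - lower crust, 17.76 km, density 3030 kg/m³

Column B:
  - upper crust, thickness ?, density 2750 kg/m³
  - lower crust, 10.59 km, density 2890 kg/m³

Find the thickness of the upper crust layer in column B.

7.55 km

Take the compensation level at the base of the deeper column (depth z_c below the surface of column A) and equate Σ ρ_i t_i down to z_c; mantle fills any gap and the z_c terms cancel.
Column A: 2.177×2470 + 11.08×2790 + 17.76×3030 + (z_c − 31.017)×3350
Column B: 1.314×0 + x×2750 + 10.59×2890 + (z_c − 1.314 − 10.59 − x)×3350
The z_c×3350 term appears on both sides and cancels. Collect the known terms of each column as K = Σ(ρt)_known − 3350 × (depth of known layers): K_A = 90103.19 − 3350×31.017 = −13803.76; K_B = 30605.1 − 3350×(1.314 + 10.59) = −9273.3.
Balance: K_A = K_B − x×(3350 − 2750), so x = (K_B − K_A)/(3350 − 2750) = 4530.46/600 = 7.55 km.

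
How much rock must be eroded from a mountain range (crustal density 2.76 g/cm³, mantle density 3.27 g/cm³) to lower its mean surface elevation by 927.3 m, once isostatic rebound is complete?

Net drop Δ = e − u = e − e ρ_c/ρ_m = e (ρ_m − ρ_c)/ρ_m.
e = Δ ρ_m/(ρ_m − ρ_c) = 927.3 m × 3.27/0.51 = 5950 m.

5950 m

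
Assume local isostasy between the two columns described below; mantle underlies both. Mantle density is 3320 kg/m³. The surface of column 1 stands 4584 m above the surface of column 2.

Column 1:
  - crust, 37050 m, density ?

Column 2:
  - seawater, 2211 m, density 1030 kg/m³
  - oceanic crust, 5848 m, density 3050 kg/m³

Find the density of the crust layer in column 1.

2730 kg/m³

Take the compensation level at the base of the deeper column (depth z_c below the surface of column 1) and equate Σ ρ_i t_i down to z_c; mantle fills any gap and the z_c terms cancel.
Column 1: 37050×ρ + (z_c − 37050)×3320
Column 2: 4584×0 + 2211×1030 + 5848×3050 + (z_c − 4584 − 8059)×3320
The z_c×3320 term appears on both sides and cancels. Collect the known terms of each column as K = Σ(ρt)_known − 3320 × (depth of known layers): K_1 = 0 − 3320×37050 = −123006000; K_2 = 20113730 − 3320×(4584 + 8059) = −21861030.
Balance: K_1 + 37050×ρ = K_2, so ρ = (K_2 − K_1)/37050 = 101145000/37050 = 2730 kg/m³.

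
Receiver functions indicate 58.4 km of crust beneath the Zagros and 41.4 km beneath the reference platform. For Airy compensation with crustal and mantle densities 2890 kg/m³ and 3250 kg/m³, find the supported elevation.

1.88 km

Excess crust Δ = 58.4 km − 41.4 km = 17 km, split between elevation h and root r with h + r = Δ.
Airy balance ρ_c h = (ρ_m − ρ_c) r gives r = h ρ_c/(ρ_m − ρ_c), so h (1 + ρ_c/(ρ_m − ρ_c)) = Δ, i.e. h = Δ (ρ_m − ρ_c)/ρ_m.
h = 17 km × 360/3250 = 1.88 km.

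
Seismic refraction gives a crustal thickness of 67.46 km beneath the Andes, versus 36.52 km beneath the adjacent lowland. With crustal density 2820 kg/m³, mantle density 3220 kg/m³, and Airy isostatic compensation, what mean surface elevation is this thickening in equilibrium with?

Excess crust Δ = 67.46 km − 36.52 km = 30.94 km, split between elevation h and root r with h + r = Δ.
Airy balance ρ_c h = (ρ_m − ρ_c) r gives r = h ρ_c/(ρ_m − ρ_c), so h (1 + ρ_c/(ρ_m − ρ_c)) = Δ, i.e. h = Δ (ρ_m − ρ_c)/ρ_m.
h = 30.94 km × 400/3220 = 3.84 km.

3.84 km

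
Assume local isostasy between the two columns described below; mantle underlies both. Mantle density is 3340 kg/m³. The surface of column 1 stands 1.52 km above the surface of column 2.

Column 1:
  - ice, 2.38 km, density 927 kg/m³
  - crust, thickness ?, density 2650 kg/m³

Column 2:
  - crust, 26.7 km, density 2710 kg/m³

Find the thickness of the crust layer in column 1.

Take the compensation level at the base of the deeper column (depth z_c below the surface of column 1) and equate Σ ρ_i t_i down to z_c; mantle fills any gap and the z_c terms cancel.
Column 1: 2.38×927 + x×2650 + (z_c − 2.38 − x)×3340
Column 2: 1.52×0 + 26.7×2710 + (z_c − 1.52 − 26.7)×3340
The z_c×3340 term appears on both sides and cancels. Collect the known terms of each column as K = Σ(ρt)_known − 3340 × (depth of known layers): K_1 = 2206.26 − 3340×2.38 = −5742.94; K_2 = 72357 − 3340×(1.52 + 26.7) = −21897.8.
Balance: K_1 − x×(3340 − 2650) = K_2, so x = (K_1 − K_2)/(3340 − 2650) = 16154.9/690 = 23.4 km.

23.4 km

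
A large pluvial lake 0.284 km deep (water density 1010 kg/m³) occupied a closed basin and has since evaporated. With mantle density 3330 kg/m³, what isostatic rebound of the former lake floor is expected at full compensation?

0.0861 km

u = d ρ_w/ρ_m = 0.284 km × 1010/3330 = 0.0861 km.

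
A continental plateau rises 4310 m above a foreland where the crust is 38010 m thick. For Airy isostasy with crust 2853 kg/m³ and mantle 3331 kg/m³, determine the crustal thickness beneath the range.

68000 m

Root depth r = h ρ_c / (ρ_m − ρ_c) = 4310 m × 2853 / 478 = 25720 m.
Total thickness = T + h + r = 38010 m + 4310 m + 25720 m = 68000 m.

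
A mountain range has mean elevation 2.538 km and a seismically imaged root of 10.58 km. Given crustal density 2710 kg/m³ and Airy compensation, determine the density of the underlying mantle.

3360 kg/m³

Airy balance: ρ_c h = (ρ_m − ρ_c) r → ρ_m = ρ_c (1 + h/r).
ρ_m = 2710 × (1 + 2.538 km/10.58 km) = 3360 kg/m³.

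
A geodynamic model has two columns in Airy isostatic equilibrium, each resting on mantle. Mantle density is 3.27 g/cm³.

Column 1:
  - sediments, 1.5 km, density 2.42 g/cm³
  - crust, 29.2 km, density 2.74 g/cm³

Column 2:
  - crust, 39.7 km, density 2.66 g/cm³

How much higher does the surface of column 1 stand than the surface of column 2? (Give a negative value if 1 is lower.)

−2.28 km

For any compensation level in the mantle, the mantle terms cancel and isostasy reduces to e = (Σt_1 − Σt_2) − (Σ(ρt)_1 − Σ(ρt)_2) / ρ_m.
Σt_1 = 30.7 km; Σt_2 = 39.7 km; Σ(ρt)_1 = 83.638; Σ(ρt)_2 = 105.602 (in km·g/cm³).
e = (30.7 − 39.7) − (83.638 − 105.602) / 3.27 = −2.28 km.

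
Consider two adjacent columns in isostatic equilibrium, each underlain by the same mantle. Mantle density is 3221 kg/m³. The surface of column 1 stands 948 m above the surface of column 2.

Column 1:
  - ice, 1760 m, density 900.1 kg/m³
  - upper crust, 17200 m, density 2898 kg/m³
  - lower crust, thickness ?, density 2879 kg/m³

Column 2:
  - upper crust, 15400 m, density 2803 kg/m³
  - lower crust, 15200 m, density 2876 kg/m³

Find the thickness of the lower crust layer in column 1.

Take the compensation level at the base of the deeper column (depth z_c below the surface of column 1) and equate Σ ρ_i t_i down to z_c; mantle fills any gap and the z_c terms cancel.
Column 1: 1760×900.1 + 17200×2898 + x×2879 + (z_c − 18960 − x)×3221
Column 2: 948×0 + 15400×2803 + 15200×2876 + (z_c − 948 − 30600)×3221
The z_c×3221 term appears on both sides and cancels. Collect the known terms of each column as K = Σ(ρt)_known − 3221 × (depth of known layers): K_1 = 51429776 − 3221×18960 = −9640384; K_2 = 86881400 − 3221×(948 + 30600) = −14734708.
Balance: K_1 − x×(3221 − 2879) = K_2, so x = (K_1 − K_2)/(3221 − 2879) = 5094320/342 = 14900 m.

14900 m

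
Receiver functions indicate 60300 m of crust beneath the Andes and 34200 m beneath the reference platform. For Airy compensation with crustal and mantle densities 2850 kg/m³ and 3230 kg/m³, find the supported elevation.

3070 m

Excess crust Δ = 60300 m − 34200 m = 26100 m, split between elevation h and root r with h + r = Δ.
Airy balance ρ_c h = (ρ_m − ρ_c) r gives r = h ρ_c/(ρ_m − ρ_c), so h (1 + ρ_c/(ρ_m − ρ_c)) = Δ, i.e. h = Δ (ρ_m − ρ_c)/ρ_m.
h = 26100 m × 380/3230 = 3070 m.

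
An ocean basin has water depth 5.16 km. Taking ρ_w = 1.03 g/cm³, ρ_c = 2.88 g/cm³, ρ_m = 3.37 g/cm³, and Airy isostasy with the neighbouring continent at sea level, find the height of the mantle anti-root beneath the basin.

Isostatic balance requires: replacing crust with seawater at the top is compensated by replacing crust with mantle at the base: d (ρ_c − ρ_w) = a (ρ_m − ρ_c).
a = d (ρ_c − ρ_w)/(ρ_m − ρ_c) = 5.16 km × 1.85/0.49 = 19.5 km.

19.5 km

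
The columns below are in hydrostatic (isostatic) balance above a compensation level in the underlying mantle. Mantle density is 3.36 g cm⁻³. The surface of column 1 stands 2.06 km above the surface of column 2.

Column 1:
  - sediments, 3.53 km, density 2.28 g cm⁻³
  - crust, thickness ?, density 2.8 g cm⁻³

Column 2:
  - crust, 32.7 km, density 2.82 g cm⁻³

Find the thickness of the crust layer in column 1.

37.1 km

Take the compensation level at the base of the deeper column (depth z_c below the surface of column 1) and equate Σ ρ_i t_i down to z_c; mantle fills any gap and the z_c terms cancel.
Column 1: 3.53×2.28 + x×2.8 + (z_c − 3.53 − x)×3.36
Column 2: 2.06×0 + 32.7×2.82 + (z_c − 2.06 − 32.7)×3.36
The z_c×3.36 term appears on both sides and cancels. Collect the known terms of each column as K = Σ(ρt)_known − 3.36 × (depth of known layers): K_1 = 8.0484 − 3.36×3.53 = −3.8124; K_2 = 92.214 − 3.36×(2.06 + 32.7) = −24.5796.
Balance: K_1 − x×(3.36 − 2.8) = K_2, so x = (K_1 − K_2)/(3.36 − 2.8) = 20.7672/0.56 = 37.1 km.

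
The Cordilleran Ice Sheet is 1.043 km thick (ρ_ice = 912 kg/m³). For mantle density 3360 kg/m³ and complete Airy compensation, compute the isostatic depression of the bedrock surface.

0.283 km

Equating mass per unit area of the two columns: the ice load ρ_ice t is balanced by mantle displaced below, ρ_m s.
s = t ρ_ice / ρ_m = 1.043 km × 912/3360 = 0.283 km.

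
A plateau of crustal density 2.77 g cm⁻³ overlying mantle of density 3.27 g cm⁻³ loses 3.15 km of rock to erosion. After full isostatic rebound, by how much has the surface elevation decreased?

Rebound u = e ρ_c/ρ_m = 3.15 km × 2.77/3.27 = 2.668 km.
Net surface drop = e − u = 3.15 km − 2.668 km = e (ρ_m − ρ_c)/ρ_m = 0.482 km.

0.482 km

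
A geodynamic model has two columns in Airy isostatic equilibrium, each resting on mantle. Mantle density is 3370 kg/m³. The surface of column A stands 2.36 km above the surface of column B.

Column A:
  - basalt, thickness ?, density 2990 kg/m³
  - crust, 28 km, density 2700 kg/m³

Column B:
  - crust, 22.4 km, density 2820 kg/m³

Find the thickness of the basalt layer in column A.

3.98 km

Take the compensation level at the base of the deeper column (depth z_c below the surface of column A) and equate Σ ρ_i t_i down to z_c; mantle fills any gap and the z_c terms cancel.
Column A: x×2990 + 28×2700 + (z_c − 28 − x)×3370
Column B: 2.36×0 + 22.4×2820 + (z_c − 2.36 − 22.4)×3370
The z_c×3370 term appears on both sides and cancels. Collect the known terms of each column as K = Σ(ρt)_known − 3370 × (depth of known layers): K_A = 75600 − 3370×28 = −18760; K_B = 63168 − 3370×(2.36 + 22.4) = −20273.2.
Balance: K_A − x×(3370 − 2990) = K_B, so x = (K_A − K_B)/(3370 − 2990) = 1513.2/380 = 3.98 km.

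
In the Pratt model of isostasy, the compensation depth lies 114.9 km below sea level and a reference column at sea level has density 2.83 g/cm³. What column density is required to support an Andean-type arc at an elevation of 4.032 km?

Pratt balance: ρ_ref D = ρ (D + h).
ρ = ρ_ref D/(D + h) = 2.83 × 114.9 km/(114.9 km + 4.032 km) = 2.73 g/cm³.

2.73 g/cm³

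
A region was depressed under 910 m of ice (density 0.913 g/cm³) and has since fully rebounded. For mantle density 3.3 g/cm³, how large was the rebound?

252 m

Removing the load lets mantle flow back in; uplift u satisfies ρ_ice t = ρ_m u.
u = t ρ_ice/ρ_m = 910 m × 0.913/3.3 = 252 m.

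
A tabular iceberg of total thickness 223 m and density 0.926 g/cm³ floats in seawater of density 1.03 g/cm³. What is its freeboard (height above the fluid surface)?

22.5 m

Floating equilibrium: submerged depth d = t ρ_obj/ρ_fluid = 223 m × 0.926/1.03 = 200.5 m.
Freeboard = t − d = 223 m − 200.5 m = 22.5 m.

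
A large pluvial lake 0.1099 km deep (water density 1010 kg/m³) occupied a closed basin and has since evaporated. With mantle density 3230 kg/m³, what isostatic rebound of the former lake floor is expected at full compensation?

0.0344 km

u = d ρ_w/ρ_m = 0.1099 km × 1010/3230 = 0.0344 km.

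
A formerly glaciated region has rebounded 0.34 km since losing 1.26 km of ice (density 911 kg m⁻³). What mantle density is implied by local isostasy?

3380 kg m⁻³

ρ_m = ρ_ice t / u = 911 × 1.26 km/0.34 km = 3380 kg m⁻³.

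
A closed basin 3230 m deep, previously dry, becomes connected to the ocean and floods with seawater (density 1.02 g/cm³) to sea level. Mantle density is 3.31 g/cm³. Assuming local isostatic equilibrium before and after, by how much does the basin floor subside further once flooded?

After flooding the water column is d + s deep. Its weight must equal the weight of mantle displaced by the extra subsidence s: (d + s) ρ_w = s ρ_m.
s = d ρ_w / (ρ_m − ρ_w) = 3230 m × 1.02/(3.31 − 1.02) = 1440 m.

1440 m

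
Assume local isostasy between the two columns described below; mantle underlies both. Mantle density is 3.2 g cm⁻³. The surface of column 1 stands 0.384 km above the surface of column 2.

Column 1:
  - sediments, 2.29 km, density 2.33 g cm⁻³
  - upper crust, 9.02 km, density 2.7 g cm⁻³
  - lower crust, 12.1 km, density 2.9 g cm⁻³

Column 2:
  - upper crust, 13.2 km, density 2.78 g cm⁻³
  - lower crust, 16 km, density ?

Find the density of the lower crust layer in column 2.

2.99 g cm⁻³

Take the compensation level at the base of the deeper column (depth z_c below the surface of column 1) and equate Σ ρ_i t_i down to z_c; mantle fills any gap and the z_c terms cancel.
Column 1: 2.29×2.33 + 9.02×2.7 + 12.1×2.9 + (z_c − 23.41)×3.2
Column 2: 0.384×0 + 13.2×2.78 + 16×ρ + (z_c − 0.384 − 29.2)×3.2
The z_c×3.2 term appears on both sides and cancels. Collect the known terms of each column as K = Σ(ρt)_known − 3.2 × (depth of known layers): K_1 = 64.7797 − 3.2×23.41 = −10.1323; K_2 = 36.696 − 3.2×(0.384 + 29.2) = −57.9728.
Balance: K_1 = K_2 + 16×ρ, so ρ = (K_1 − K_2)/16 = 47.8405/16 = 2.99 g cm⁻³.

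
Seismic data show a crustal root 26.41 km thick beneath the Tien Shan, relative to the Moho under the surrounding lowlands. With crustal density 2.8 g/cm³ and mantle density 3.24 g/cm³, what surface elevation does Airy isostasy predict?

Equating mass per unit area of the two columns: ρ_c h = (ρ_m − ρ_c) r.
h = r (ρ_m − ρ_c) / ρ_c = 26.41 km × (3.24 − 2.8) / 2.8 = 4.15 km.

4.15 km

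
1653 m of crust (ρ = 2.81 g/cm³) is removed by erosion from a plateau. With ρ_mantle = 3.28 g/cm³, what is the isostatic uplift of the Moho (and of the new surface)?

1420 m

Unloading: uplift u = e ρ_c/ρ_m = 1653 m × 2.81/3.28 = 1420 m.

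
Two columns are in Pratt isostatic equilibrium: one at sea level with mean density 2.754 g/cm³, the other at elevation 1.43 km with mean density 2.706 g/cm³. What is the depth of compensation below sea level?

80.6 km

ρ_ref D = ρ (D + h) → D (ρ_ref − ρ) = ρ h.
D = ρ h/(ρ_ref − ρ) = 2.706 × 1.43 km/(2.754 − 2.706) = 80.6 km.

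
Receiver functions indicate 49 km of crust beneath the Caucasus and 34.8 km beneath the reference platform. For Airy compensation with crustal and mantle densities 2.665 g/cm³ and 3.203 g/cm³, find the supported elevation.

2.39 km

Excess crust Δ = 49 km − 34.8 km = 14.2 km, split between elevation h and root r with h + r = Δ.
Airy balance ρ_c h = (ρ_m − ρ_c) r gives r = h ρ_c/(ρ_m − ρ_c), so h (1 + ρ_c/(ρ_m − ρ_c)) = Δ, i.e. h = Δ (ρ_m − ρ_c)/ρ_m.
h = 14.2 km × 0.538/3.203 = 2.39 km.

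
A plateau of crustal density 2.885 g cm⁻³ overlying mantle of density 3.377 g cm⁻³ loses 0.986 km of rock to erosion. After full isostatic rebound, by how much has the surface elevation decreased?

0.144 km

Rebound u = e ρ_c/ρ_m = 0.986 km × 2.885/3.377 = 0.8423 km.
Net surface drop = e − u = 0.986 km − 0.8423 km = e (ρ_m − ρ_c)/ρ_m = 0.144 km.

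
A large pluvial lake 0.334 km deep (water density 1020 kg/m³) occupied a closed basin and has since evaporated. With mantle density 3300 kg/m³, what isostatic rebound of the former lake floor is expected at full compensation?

u = d ρ_w/ρ_m = 0.334 km × 1020/3300 = 0.103 km.

0.103 km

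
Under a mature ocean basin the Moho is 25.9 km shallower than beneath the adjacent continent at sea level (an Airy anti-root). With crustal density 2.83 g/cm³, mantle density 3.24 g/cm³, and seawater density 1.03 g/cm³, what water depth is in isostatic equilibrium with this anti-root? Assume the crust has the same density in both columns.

5.9 km

Replacing a thickness d of crust by seawater at the top must be balanced by replacing crust with mantle at the base: d (ρ_c − ρ_w) = a (ρ_m − ρ_c).
d = a (ρ_m − ρ_c)/(ρ_c − ρ_w) = 25.9 km × 0.41/1.8 = 5.9 km.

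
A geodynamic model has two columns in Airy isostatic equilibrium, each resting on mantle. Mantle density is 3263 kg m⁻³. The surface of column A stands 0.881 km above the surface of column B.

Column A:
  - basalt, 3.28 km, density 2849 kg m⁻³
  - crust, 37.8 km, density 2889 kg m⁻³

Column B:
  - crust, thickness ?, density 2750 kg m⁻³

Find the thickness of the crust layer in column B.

Take the compensation level at the base of the deeper column (depth z_c below the surface of column A) and equate Σ ρ_i t_i down to z_c; mantle fills any gap and the z_c terms cancel.
Column A: 3.28×2849 + 37.8×2889 + (z_c − 41.08)×3263
Column B: 0.881×0 + x×2750 + (z_c − 0.881 − 0 − x)×3263
The z_c×3263 term appears on both sides and cancels. Collect the known terms of each column as K = Σ(ρt)_known − 3263 × (depth of known layers): K_A = 118548.92 − 3263×41.08 = −15495.12; K_B = 0 − 3263×(0.881 + 0) = −2874.703.
Balance: K_A = K_B − x×(3263 − 2750), so x = (K_B − K_A)/(3263 − 2750) = 12620.4/513 = 24.6 km.

24.6 km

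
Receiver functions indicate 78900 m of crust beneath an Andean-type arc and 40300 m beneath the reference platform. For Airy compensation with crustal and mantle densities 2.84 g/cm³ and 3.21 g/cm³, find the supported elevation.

Excess crust Δ = 78900 m − 40300 m = 38600 m, split between elevation h and root r with h + r = Δ.
Airy balance ρ_c h = (ρ_m − ρ_c) r gives r = h ρ_c/(ρ_m − ρ_c), so h (1 + ρ_c/(ρ_m − ρ_c)) = Δ, i.e. h = Δ (ρ_m − ρ_c)/ρ_m.
h = 38600 m × 0.37/3.21 = 4450 m.

4450 m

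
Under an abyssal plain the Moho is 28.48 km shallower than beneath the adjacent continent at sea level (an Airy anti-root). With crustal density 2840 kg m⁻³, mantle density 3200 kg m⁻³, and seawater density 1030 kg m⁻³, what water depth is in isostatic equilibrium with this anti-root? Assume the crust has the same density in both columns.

Replacing a thickness d of crust by seawater at the top must be balanced by replacing crust with mantle at the base: d (ρ_c − ρ_w) = a (ρ_m − ρ_c).
d = a (ρ_m − ρ_c)/(ρ_c − ρ_w) = 28.48 km × 360/1810 = 5.66 km.

5.66 km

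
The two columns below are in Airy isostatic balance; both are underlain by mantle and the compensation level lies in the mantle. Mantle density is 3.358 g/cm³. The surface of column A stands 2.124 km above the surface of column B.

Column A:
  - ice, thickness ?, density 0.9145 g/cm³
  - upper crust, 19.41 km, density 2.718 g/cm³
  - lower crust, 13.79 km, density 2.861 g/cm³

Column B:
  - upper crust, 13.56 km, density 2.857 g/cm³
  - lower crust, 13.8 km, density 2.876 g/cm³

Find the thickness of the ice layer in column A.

0.533 km

Take the compensation level at the base of the deeper column (depth z_c below the surface of column A) and equate Σ ρ_i t_i down to z_c; mantle fills any gap and the z_c terms cancel.
Column A: x×0.9145 + 19.41×2.718 + 13.79×2.861 + (z_c − 33.2 − x)×3.358
Column B: 2.124×0 + 13.56×2.857 + 13.8×2.876 + (z_c − 2.124 − 27.36)×3.358
The z_c×3.358 term appears on both sides and cancels. Collect the known terms of each column as K = Σ(ρt)_known − 3.358 × (depth of known layers): K_A = 92.20957 − 3.358×33.2 = −19.27603; K_B = 78.42972 − 3.358×(2.124 + 27.36) = −20.577552.
Balance: K_A − x×(3.358 − 0.9145) = K_B, so x = (K_A − K_B)/(3.358 − 0.9145) = 1.30152/2.4435 = 0.533 km.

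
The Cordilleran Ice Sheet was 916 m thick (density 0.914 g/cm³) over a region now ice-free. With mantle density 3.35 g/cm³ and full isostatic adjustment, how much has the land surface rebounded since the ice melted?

250 m

Removing the load lets mantle flow back in; uplift u satisfies ρ_ice t = ρ_m u.
u = t ρ_ice/ρ_m = 916 m × 0.914/3.35 = 250 m.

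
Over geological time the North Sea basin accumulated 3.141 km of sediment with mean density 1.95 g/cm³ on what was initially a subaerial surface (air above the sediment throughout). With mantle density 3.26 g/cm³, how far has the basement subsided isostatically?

Subaerial load: s = t ρ_sed / ρ_m = 3.141 km × 1.95/3.26 = 1.88 km.

1.88 km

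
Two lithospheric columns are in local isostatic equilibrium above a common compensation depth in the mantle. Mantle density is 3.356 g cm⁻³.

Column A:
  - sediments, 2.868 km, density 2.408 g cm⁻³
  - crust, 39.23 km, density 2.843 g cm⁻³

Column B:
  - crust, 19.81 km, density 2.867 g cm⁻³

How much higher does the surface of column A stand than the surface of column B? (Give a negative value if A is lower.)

3.92 km

For any compensation level in the mantle, the mantle terms cancel and isostasy reduces to e = (Σt_A − Σt_B) − (Σ(ρt)_A − Σ(ρt)_B) / ρ_m.
Σt_A = 42.098 km; Σt_B = 19.81 km; Σ(ρt)_A = 118.437034; Σ(ρt)_B = 56.79527 (in km·g cm⁻³).
e = (42.098 − 19.81) − (118.437034 − 56.79527) / 3.356 = 3.92 km.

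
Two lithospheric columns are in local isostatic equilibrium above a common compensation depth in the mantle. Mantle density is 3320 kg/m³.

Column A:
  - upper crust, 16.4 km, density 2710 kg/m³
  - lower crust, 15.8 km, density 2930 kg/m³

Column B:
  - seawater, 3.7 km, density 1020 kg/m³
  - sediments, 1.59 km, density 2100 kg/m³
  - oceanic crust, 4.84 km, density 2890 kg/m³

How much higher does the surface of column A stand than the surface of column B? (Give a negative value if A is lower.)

1.09 km

For any compensation level in the mantle, the mantle terms cancel and isostasy reduces to e = (Σt_A − Σt_B) − (Σ(ρt)_A − Σ(ρt)_B) / ρ_m.
Σt_A = 32.2 km; Σt_B = 10.13 km; Σ(ρt)_A = 90738; Σ(ρt)_B = 21100.6 (in km·kg/m³).
e = (32.2 − 10.13) − (90738 − 21100.6) / 3320 = 1.09 km.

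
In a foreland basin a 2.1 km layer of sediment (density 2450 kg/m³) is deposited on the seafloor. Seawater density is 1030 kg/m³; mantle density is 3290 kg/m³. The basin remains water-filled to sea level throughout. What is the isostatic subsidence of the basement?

Submarine loading: the sediment displaces seawater, and the subsidence is in turn flooded, so s (ρ_m − ρ_w) = t (ρ_sed − ρ_w).
s = 2.1 km × (2450 − 1030) / (3290 − 1030) = 1.32 km.

1.32 km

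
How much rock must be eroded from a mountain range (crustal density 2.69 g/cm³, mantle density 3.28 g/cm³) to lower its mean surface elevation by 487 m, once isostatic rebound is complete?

2710 m

Net drop Δ = e − u = e − e ρ_c/ρ_m = e (ρ_m − ρ_c)/ρ_m.
e = Δ ρ_m/(ρ_m − ρ_c) = 487 m × 3.28/0.59 = 2710 m.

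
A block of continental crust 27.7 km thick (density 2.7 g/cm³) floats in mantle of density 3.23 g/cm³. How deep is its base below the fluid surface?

23.2 km

Draft d = t ρ_obj/ρ_fluid = 27.7 km × 2.7/3.23 = 23.2 km.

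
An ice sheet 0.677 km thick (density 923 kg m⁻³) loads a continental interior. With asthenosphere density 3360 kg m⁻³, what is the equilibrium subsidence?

By Archimedes' principle applied to the lithosphere: the ice load ρ_ice t is balanced by mantle displaced below, ρ_m s.
s = t ρ_ice / ρ_m = 0.677 km × 923/3360 = 0.186 km.

0.186 km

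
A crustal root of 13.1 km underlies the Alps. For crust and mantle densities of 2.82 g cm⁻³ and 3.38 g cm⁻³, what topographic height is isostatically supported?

Isostatic balance requires: ρ_c h = (ρ_m − ρ_c) r.
h = r (ρ_m − ρ_c) / ρ_c = 13.1 km × (3.38 − 2.82) / 2.82 = 2.6 km.

2.6 km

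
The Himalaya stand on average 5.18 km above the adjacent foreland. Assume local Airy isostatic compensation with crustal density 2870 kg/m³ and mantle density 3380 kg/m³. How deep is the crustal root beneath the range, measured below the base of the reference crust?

29.2 km

Balancing pressure at the compensation depth: the weight of the topography is balanced by the buoyancy of the root, ρ_c h = (ρ_m − ρ_c) r.
r = h · ρ_c / (ρ_m − ρ_c) = 5.18 km × 2870 / (3380 − 2870) = 29.2 km.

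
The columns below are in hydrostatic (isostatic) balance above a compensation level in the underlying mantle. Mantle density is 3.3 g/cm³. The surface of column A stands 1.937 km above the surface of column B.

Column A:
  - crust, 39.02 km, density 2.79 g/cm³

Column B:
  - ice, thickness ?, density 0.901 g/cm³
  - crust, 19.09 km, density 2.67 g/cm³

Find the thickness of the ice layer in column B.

0.618 km

Take the compensation level at the base of the deeper column (depth z_c below the surface of column A) and equate Σ ρ_i t_i down to z_c; mantle fills any gap and the z_c terms cancel.
Column A: 39.02×2.79 + (z_c − 39.02)×3.3
Column B: 1.937×0 + x×0.901 + 19.09×2.67 + (z_c − 1.937 − 19.09 − x)×3.3
The z_c×3.3 term appears on both sides and cancels. Collect the known terms of each column as K = Σ(ρt)_known − 3.3 × (depth of known layers): K_A = 108.8658 − 3.3×39.02 = −19.9002; K_B = 50.9703 − 3.3×(1.937 + 19.09) = −18.4188.
Balance: K_A = K_B − x×(3.3 − 0.901), so x = (K_B − K_A)/(3.3 − 0.901) = 1.4814/2.399 = 0.618 km.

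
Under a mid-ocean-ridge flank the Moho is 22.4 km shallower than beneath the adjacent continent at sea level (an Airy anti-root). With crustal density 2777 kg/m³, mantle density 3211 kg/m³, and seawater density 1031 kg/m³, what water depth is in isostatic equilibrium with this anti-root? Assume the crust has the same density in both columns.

5.57 km

Replacing a thickness d of crust by seawater at the top must be balanced by replacing crust with mantle at the base: d (ρ_c − ρ_w) = a (ρ_m − ρ_c).
d = a (ρ_m − ρ_c)/(ρ_c − ρ_w) = 22.4 km × 434/1746 = 5.57 km.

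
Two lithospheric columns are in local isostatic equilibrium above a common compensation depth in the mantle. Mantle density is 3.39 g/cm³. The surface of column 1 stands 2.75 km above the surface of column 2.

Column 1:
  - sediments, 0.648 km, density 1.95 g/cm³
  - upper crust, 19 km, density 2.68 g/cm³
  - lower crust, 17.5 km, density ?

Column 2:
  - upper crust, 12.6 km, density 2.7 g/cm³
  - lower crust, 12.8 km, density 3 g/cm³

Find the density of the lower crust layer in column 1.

Take the compensation level at the base of the deeper column (depth z_c below the surface of column 1) and equate Σ ρ_i t_i down to z_c; mantle fills any gap and the z_c terms cancel.
Column 1: 0.648×1.95 + 19×2.68 + 17.5×ρ + (z_c − 37.148)×3.39
Column 2: 2.75×0 + 12.6×2.7 + 12.8×3 + (z_c − 2.75 − 25.4)×3.39
The z_c×3.39 term appears on both sides and cancels. Collect the known terms of each column as K = Σ(ρt)_known − 3.39 × (depth of known layers): K_1 = 52.1836 − 3.39×37.148 = −73.74812; K_2 = 72.42 − 3.39×(2.75 + 25.4) = −23.0085.
Balance: K_1 + 17.5×ρ = K_2, so ρ = (K_2 − K_1)/17.5 = 50.7396/17.5 = 2.9 g/cm³.

2.9 g/cm³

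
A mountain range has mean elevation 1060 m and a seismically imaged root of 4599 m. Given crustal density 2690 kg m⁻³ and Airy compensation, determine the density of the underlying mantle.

3310 kg m⁻³

Airy balance: ρ_c h = (ρ_m − ρ_c) r → ρ_m = ρ_c (1 + h/r).
ρ_m = 2690 × (1 + 1060 m/4599 m) = 3310 kg m⁻³.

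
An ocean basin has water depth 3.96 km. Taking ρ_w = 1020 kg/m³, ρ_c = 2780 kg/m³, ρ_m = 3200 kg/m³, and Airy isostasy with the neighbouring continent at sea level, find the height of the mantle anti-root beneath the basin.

16.6 km

Equating mass per unit area of the two columns: replacing crust with seawater at the top is compensated by replacing crust with mantle at the base: d (ρ_c − ρ_w) = a (ρ_m − ρ_c).
a = d (ρ_c − ρ_w)/(ρ_m − ρ_c) = 3.96 km × 1760/420 = 16.6 km.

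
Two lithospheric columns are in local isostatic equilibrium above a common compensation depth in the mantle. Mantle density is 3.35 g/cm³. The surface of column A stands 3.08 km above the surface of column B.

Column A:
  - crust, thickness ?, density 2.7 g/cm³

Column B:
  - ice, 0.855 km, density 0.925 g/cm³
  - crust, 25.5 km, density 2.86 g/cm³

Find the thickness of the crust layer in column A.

Take the compensation level at the base of the deeper column (depth z_c below the surface of column A) and equate Σ ρ_i t_i down to z_c; mantle fills any gap and the z_c terms cancel.
Column A: x×2.7 + (z_c − 0 − x)×3.35
Column B: 3.08×0 + 0.855×0.925 + 25.5×2.86 + (z_c − 3.08 − 26.355)×3.35
The z_c×3.35 term appears on both sides and cancels. Collect the known terms of each column as K = Σ(ρt)_known − 3.35 × (depth of known layers): K_A = 0 − 3.35×0 = 0; K_B = 73.720875 − 3.35×(3.08 + 26.355) = −24.886375.
Balance: K_A − x×(3.35 − 2.7) = K_B, so x = (K_A − K_B)/(3.35 − 2.7) = 24.8864/0.65 = 38.3 km.

38.3 km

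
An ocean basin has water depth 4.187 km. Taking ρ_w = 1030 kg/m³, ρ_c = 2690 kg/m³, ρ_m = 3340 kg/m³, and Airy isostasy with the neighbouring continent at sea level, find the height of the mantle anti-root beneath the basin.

10.7 km

Balancing pressure at the compensation depth: replacing crust with seawater at the top is compensated by replacing crust with mantle at the base: d (ρ_c − ρ_w) = a (ρ_m − ρ_c).
a = d (ρ_c − ρ_w)/(ρ_m − ρ_c) = 4.187 km × 1660/650 = 10.7 km.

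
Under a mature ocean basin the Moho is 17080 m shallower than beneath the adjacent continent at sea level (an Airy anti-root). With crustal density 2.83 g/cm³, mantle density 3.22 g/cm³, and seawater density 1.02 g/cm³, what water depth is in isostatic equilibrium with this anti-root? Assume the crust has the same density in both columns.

Replacing a thickness d of crust by seawater at the top must be balanced by replacing crust with mantle at the base: d (ρ_c − ρ_w) = a (ρ_m − ρ_c).
d = a (ρ_m − ρ_c)/(ρ_c − ρ_w) = 17080 m × 0.39/1.81 = 3680 m.

3680 m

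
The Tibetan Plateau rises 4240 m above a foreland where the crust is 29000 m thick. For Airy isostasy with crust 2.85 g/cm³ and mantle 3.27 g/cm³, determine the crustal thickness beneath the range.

Root depth r = h ρ_c / (ρ_m − ρ_c) = 4240 m × 2.85 / 0.42 = 28770 m.
Total thickness = T + h + r = 29000 m + 4240 m + 28770 m = 62000 m.

62000 m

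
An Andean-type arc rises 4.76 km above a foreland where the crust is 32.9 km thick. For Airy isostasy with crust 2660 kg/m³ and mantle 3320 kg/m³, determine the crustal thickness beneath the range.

56.8 km

Root depth r = h ρ_c / (ρ_m − ρ_c) = 4.76 km × 2660 / 660 = 19.18 km.
Total thickness = T + h + r = 32.9 km + 4.76 km + 19.18 km = 56.8 km.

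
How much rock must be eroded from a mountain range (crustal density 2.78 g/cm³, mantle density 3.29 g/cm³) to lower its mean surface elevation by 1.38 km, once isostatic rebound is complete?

8.9 km

Net drop Δ = e − u = e − e ρ_c/ρ_m = e (ρ_m − ρ_c)/ρ_m.
e = Δ ρ_m/(ρ_m − ρ_c) = 1.38 km × 3.29/0.51 = 8.9 km.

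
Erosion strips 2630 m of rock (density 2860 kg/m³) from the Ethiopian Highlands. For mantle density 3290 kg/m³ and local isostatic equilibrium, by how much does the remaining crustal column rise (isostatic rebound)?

2290 m

Unloading: uplift u = e ρ_c/ρ_m = 2630 m × 2860/3290 = 2290 m.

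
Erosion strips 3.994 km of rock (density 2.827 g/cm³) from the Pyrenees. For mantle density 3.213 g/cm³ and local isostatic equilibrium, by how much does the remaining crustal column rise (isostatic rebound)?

3.51 km

Unloading: uplift u = e ρ_c/ρ_m = 3.994 km × 2.827/3.213 = 3.51 km.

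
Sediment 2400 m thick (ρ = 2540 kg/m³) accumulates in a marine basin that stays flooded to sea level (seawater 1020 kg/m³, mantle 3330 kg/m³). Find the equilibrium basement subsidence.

1580 m

Submarine loading: the sediment displaces seawater, and the subsidence is in turn flooded, so s (ρ_m − ρ_w) = t (ρ_sed − ρ_w).
s = 2400 m × (2540 − 1020) / (3330 − 1020) = 1580 m.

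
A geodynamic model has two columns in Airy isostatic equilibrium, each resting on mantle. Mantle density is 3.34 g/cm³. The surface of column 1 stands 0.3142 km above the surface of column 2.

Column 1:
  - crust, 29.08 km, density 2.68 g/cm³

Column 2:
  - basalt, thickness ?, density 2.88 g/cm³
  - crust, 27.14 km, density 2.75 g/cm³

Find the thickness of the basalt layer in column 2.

4.63 km

Take the compensation level at the base of the deeper column (depth z_c below the surface of column 1) and equate Σ ρ_i t_i down to z_c; mantle fills any gap and the z_c terms cancel.
Column 1: 29.08×2.68 + (z_c − 29.08)×3.34
Column 2: 0.3142×0 + x×2.88 + 27.14×2.75 + (z_c − 0.3142 − 27.14 − x)×3.34
The z_c×3.34 term appears on both sides and cancels. Collect the known terms of each column as K = Σ(ρt)_known − 3.34 × (depth of known layers): K_1 = 77.9344 − 3.34×29.08 = −19.1928; K_2 = 74.635 − 3.34×(0.3142 + 27.14) = −17.062028.
Balance: K_1 = K_2 − x×(3.34 − 2.88), so x = (K_2 − K_1)/(3.34 − 2.88) = 2.13077/0.46 = 4.63 km.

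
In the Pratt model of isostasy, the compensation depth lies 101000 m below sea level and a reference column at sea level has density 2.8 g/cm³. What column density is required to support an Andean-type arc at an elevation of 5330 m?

Pratt balance: ρ_ref D = ρ (D + h).
ρ = ρ_ref D/(D + h) = 2.8 × 101000 m/(101000 m + 5330 m) = 2.66 g/cm³.

2.66 g/cm³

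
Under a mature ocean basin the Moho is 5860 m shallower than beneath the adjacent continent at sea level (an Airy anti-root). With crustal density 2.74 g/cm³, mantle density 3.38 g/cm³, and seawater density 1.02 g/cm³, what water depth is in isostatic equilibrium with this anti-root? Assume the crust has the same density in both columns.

Replacing a thickness d of crust by seawater at the top must be balanced by replacing crust with mantle at the base: d (ρ_c − ρ_w) = a (ρ_m − ρ_c).
d = a (ρ_m − ρ_c)/(ρ_c − ρ_w) = 5860 m × 0.64/1.72 = 2180 m.

2180 m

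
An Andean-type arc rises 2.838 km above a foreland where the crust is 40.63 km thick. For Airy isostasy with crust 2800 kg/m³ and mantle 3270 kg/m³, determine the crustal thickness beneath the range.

Root depth r = h ρ_c / (ρ_m − ρ_c) = 2.838 km × 2800 / 470 = 16.91 km.
Total thickness = T + h + r = 40.63 km + 2.838 km + 16.91 km = 60.4 km.

60.4 km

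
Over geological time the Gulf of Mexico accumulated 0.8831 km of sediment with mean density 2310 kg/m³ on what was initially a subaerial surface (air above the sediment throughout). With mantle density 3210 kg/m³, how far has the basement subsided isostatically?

Subaerial load: s = t ρ_sed / ρ_m = 0.8831 km × 2310/3210 = 0.636 km.

0.636 km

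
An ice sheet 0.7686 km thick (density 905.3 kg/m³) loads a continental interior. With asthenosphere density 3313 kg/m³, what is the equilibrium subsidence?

0.21 km

In Airy isostatic equilibrium: the ice load ρ_ice t is balanced by mantle displaced below, ρ_m s.
s = t ρ_ice / ρ_m = 0.7686 km × 905.3/3313 = 0.21 km.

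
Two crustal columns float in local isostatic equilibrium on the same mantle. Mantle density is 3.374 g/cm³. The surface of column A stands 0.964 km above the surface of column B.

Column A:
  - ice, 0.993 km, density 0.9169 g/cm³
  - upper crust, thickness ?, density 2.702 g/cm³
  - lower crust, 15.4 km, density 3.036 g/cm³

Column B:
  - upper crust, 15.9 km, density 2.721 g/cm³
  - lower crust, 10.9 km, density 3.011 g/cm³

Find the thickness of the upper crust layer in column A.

14.8 km

Take the compensation level at the base of the deeper column (depth z_c below the surface of column A) and equate Σ ρ_i t_i down to z_c; mantle fills any gap and the z_c terms cancel.
Column A: 0.993×0.9169 + x×2.702 + 15.4×3.036 + (z_c − 16.393 − x)×3.374
Column B: 0.964×0 + 15.9×2.721 + 10.9×3.011 + (z_c − 0.964 − 26.8)×3.374
The z_c×3.374 term appears on both sides and cancels. Collect the known terms of each column as K = Σ(ρt)_known − 3.374 × (depth of known layers): K_A = 47.6648817 − 3.374×16.393 = −7.6451003; K_B = 76.0838 − 3.374×(0.964 + 26.8) = −17.591936.
Balance: K_A − x×(3.374 − 2.702) = K_B, so x = (K_A − K_B)/(3.374 − 2.702) = 9.94684/0.672 = 14.8 km.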